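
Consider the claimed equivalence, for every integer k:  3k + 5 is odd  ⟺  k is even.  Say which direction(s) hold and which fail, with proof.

(⟹) Suppose 3k + 5 is odd. Since 3 is odd, 3k and k have the same parity, so 3k + 5 ≡ k + 5 (mod 2). As 5 is odd, 3k + 5 is odd exactly when k is even. Thus k is even.

(⟸) Conversely, suppose k is even; write k = 2j. Then 3k + 5 = 3·(2j) + 5 = 2·3j + 5, which is odd.

Both implications hold.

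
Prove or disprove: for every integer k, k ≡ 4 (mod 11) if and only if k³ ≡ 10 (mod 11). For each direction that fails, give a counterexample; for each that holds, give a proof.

Forward direction. This fails: take k = 4. Then 4 ≡ 4 (mod 11), but 4³ = 64 ≡ 9 (mod 11), not 10.

Converse. This fails: take k = 10. Then 10³ = 1000 ≡ 10 (mod 11), yet 10 ≡ 10 (mod 11), not 4.

Neither implication holds.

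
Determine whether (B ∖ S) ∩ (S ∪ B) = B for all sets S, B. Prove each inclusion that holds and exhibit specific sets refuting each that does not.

The sets are not equal: only the forward inclusion holds.

(⊆) Let x ∈ (B ∖ S) ∩ (S ∪ B). Then x ∈ B and x ∉ S, from which x ∈ B.

(⊇) This inclusion fails. Take S = {1}, B = {1}; then 1 ∈ B but 1 ∉ (B ∖ S) ∩ (S ∪ B).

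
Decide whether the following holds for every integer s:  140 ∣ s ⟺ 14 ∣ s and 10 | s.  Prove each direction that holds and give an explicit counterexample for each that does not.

(⇒) If 140 ∣ s, write s = 140q. Since 140 = 10·14, s = 14·(10q), so 14 ∣ s; and since 140 = 14·10, s = 10·(14q), so 10 ∣ s.

(⇐) This fails: take s = 70. Both 14 ∣ 70 and 10 ∣ 70, yet 70 is not a multiple of 140 (since 70 = 0·140 + 70), so 140 ∤ 70.

The forward direction holds; the converse fails.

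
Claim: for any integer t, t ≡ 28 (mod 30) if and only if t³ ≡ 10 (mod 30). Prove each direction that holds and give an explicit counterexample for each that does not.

(⇒) This fails: take t = 28. Then 28 ≡ 28 (mod 30), but 28³ = 21952 ≡ 22 (mod 30), not 10.

(⇐) This fails: take t = 10. Then 10³ = 1000 ≡ 10 (mod 30), yet 10 ≡ 10 (mod 30), not 28.

Neither implication holds.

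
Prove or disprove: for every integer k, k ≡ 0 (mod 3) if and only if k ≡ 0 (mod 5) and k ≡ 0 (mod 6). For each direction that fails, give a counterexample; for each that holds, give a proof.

[⇒] This fails: k = 3 gives 3 ≡ 0 (mod 3) but 3 ≡ 3 (mod 5), so the conjunction on the right does not hold.

[⇐] Conversely, if k ≡ 0 (mod 5) and k ≡ 0 (mod 6), then by the Chinese remainder theorem k ≡ 0 (mod 30). Since 0 ≡ 0 (mod 3) and 3 ∣ 30, we get k ≡ 0 (mod 3).

Not equivalent: only (⇐) holds.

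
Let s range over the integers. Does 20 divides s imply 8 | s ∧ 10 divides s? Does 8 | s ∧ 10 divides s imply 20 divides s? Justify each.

(⇒) fails; (⇐) holds.

Forward direction. This fails: take s = 20. Certainly 20 ∣ 20, but 8 ∤ 20.

Converse. Suppose 8 ∣ s and 10 ∣ s. Any common multiple of 8 and 10 is a multiple of their lcm; here lcm(8, 10) = 8·10/gcd(8, 10) = 80/2 = 40, so 40 ∣ s. Since 20 ∣ 40, it follows that 20 ∣ s.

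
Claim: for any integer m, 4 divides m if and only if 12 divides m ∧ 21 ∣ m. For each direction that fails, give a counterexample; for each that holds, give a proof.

The forward direction fails; the converse holds.

(⇒) This fails: take m = 4. Certainly 4 ∣ 4, but 12 ∤ 4.

(⇐) Suppose 12 ∣ m and 21 ∣ m. Any common multiple of 12 and 21 is a multiple of their lcm; here lcm(12, 21) = 12·21/gcd(12, 21) = 252/3 = 84, so 84 ∣ m. Since 4 ∣ 84, it follows that 4 ∣ m.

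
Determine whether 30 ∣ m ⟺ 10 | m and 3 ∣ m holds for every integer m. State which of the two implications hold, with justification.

The biconditional holds.

(→) If 30 ∣ m, write m = 30q. Since 30 = 3·10, m = 10·(3q), so 10 ∣ m; and since 30 = 10·3, m = 3·(10q), so 3 ∣ m.

(←) Suppose 10 ∣ m and 3 ∣ m. Any common multiple of 10 and 3 is a multiple of their lcm; here gcd(10, 3) = 1, so lcm(10, 3) = 10·3 = 30, so 30 ∣ m.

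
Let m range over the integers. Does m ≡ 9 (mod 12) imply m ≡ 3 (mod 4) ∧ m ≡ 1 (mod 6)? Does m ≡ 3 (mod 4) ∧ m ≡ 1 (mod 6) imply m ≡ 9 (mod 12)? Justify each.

Both directions fail.

(⇒) This fails: m = 9 gives 9 ≡ 9 (mod 12) but 9 ≡ 1 (mod 4), so the conjunction on the right does not hold.

(⇐) This fails: m = 7 satisfies both congruences on the right (7 ≡ 3 mod 4 and 7 ≡ 1 mod 6) yet 7 ≡ 7 (mod 12), not 9.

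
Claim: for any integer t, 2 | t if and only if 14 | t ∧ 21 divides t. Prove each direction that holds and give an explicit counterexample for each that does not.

Only the reverse direction holds.

Forward direction. This fails: take t = 2. Certainly 2 ∣ 2, but 14 ∤ 2.

Converse. Suppose 14 ∣ t and 21 ∣ t. Any common multiple of 14 and 21 is a multiple of their lcm; here lcm(14, 21) = 14·21/gcd(14, 21) = 294/7 = 42, so 42 ∣ t. Since 2 ∣ 42, it follows that 2 ∣ t.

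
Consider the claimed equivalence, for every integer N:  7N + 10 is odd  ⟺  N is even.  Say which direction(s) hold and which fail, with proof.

(→) This fails: N = 7 gives 7N + 10 = 59, which is odd, but 7 is odd, not even.

(←) This also fails: N = 6 is even, but 7N + 10 = 52 is even, not odd.

Neither implication holds.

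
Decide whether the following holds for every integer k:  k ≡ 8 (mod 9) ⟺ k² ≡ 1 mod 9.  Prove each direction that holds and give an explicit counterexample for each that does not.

Only the forward implication holds.

(←) This fails: take k = 1. Then 1² = 1 ≡ 1 (mod 9), yet 1 ≡ 1 (mod 9), not 8.

(→) Suppose k ≡ 8 (mod 9). Write k = 9j + 8. Then (9j + 8)² = 81j² + 144j + 64 = 9(9j² + 16j + 7) + 1, so k² ≡ 1 (mod 9).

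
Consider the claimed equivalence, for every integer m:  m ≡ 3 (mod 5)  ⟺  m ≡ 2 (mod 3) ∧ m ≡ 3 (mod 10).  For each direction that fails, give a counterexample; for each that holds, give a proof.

Forward direction. This fails: m = 3 gives 3 ≡ 3 (mod 5) but 3 ≡ 0 (mod 3), so the conjunction on the right does not hold.

Converse. If m ≡ 2 (mod 3) and m ≡ 3 (mod 10), then by the Chinese remainder theorem m ≡ 23 (mod 30). Since 23 ≡ 3 (mod 5) and 5 ∣ 30, we get m ≡ 3 (mod 5).

Not equivalent: only (⇐) holds.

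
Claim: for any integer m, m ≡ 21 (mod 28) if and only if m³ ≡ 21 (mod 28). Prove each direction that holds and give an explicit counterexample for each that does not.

The biconditional holds.

(→) Suppose m ≡ 21 (mod 28). Write m = 28j + 21. Then (28j + 21)³ = 21952j³ + 49392j² + 37044j + 9261 = 28(784j³ + 1764j² + 1323j + 330) + 21, so m³ ≡ 21 (mod 28).

(←) Conversely, suppose m³ ≡ 21 (mod 28). The only residue r in {0, …, 27} with r³ ≡ 21 (mod 28) is r = 21, so m ≡ 21 (mod 28).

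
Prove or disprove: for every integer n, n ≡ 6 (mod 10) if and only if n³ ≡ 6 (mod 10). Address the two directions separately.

(⇐) For the converse, argue contrapositively. If n ≢ 6 (mod 10), then n is congruent to one of 0, 1, 2, 3, 4, 5, 7, 8, 9 modulo 10, and these give n³ ≡ 0, 1, 8, 7, 4, 5, 3, 2, 9 respectively — never 6.

(⇒) Suppose n ≡ 6 (mod 10). Write n = 10j + 6. Then (10j + 6)³ = 1000j³ + 1800j² + 1080j + 216 = 10(100j³ + 180j² + 108j + 21) + 6, so n³ ≡ 6 (mod 10).

Both directions hold.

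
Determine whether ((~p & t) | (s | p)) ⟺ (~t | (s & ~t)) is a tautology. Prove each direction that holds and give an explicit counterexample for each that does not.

(⇒) fails and (⇐) fails.

(⇒) This fails. Under p = F, s = F, t = T, the left side is true but the right side is false.

(⇐) This fails. Under p = F, s = F, t = F, the left side is false but the right side is true.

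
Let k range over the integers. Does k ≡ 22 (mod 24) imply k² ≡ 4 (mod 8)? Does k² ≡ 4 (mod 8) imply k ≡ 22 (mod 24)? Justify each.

Forward direction. Suppose k ≡ 22 (mod 24). Then k² ≡ 22² = 484 (mod 24), and since 8 ∣ 24, also k² ≡ 4 (mod 8).

Converse. This fails: take k = 2. Then 2² = 4 ≡ 4 (mod 8), yet 2 ≡ 2 (mod 24), not 22.

Only the forward direction holds.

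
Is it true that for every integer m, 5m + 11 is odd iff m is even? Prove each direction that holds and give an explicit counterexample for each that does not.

Equivalent; both directions hold.

(⟸) Suppose m is even; write m = 2j. Then 5m + 11 = 5·(2j) + 11 = 2·5j + 11, which is odd.

(⟹) Suppose 5m + 11 is odd. Since 5 is odd, 5m and m have the same parity, so 5m + 11 ≡ m + 11 (mod 2). As 11 is odd, 5m + 11 is odd exactly when m is even. Thus m is even.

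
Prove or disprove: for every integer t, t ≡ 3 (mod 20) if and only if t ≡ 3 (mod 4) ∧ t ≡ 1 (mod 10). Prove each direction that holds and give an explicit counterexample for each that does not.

(⇒) This fails: t = 3 gives 3 ≡ 3 (mod 20) but 3 ≡ 3 (mod 10), so the conjunction on the right does not hold.

(⇐) This fails: t = 11 satisfies both congruences on the right (11 ≡ 3 mod 4 and 11 ≡ 1 mod 10) yet 11 ≡ 11 (mod 20), not 3.

Neither implication holds.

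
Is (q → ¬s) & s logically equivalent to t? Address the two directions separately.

Both directions fail.

(⇒) This fails. Under q = F, t = F, s = T, the left side is true but the right side is false.

(⇐) This fails. Under q = F, t = T, s = F, the left side is false but the right side is true.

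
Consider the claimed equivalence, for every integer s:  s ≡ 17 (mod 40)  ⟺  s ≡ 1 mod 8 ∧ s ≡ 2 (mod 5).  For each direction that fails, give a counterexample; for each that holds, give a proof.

Forward direction. Suppose s ≡ 17 (mod 40); write s = 40j + 17. Since 8 ∣ 40, reducing mod 8 gives s ≡ 17 ≡ 1 (mod 8); since 5 ∣ 40, reducing mod 5 gives s ≡ 17 ≡ 2 (mod 5).

Converse. If s ≡ 1 (mod 8) and s ≡ 2 (mod 5), then by the Chinese remainder theorem s ≡ 17 (mod 40). This is exactly s ≡ 17 (mod 40).

The biconditional holds.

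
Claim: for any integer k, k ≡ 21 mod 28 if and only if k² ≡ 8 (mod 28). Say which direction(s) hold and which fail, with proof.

(→) This fails: take k = 21. Then 21 ≡ 21 (mod 28), but 21² = 441 ≡ 21 (mod 28), not 8.

(←) This fails: take k = 6. Then 6² = 36 ≡ 8 (mod 28), yet 6 ≡ 6 (mod 28), not 21.

Neither implication holds.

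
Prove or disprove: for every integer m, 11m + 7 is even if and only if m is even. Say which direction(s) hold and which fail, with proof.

(⇒) fails and (⇐) fails.

(⇒) This fails: m = 5 gives 11m + 7 = 62, which is even, but 5 is odd, not even.

(⇐) This also fails: m = 0 is even, but 11m + 7 = 7 is odd, not even.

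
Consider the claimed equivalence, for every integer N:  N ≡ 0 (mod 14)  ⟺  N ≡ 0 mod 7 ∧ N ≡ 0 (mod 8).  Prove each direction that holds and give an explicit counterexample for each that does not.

Not equivalent: only (⇐) holds.

(←) If N ≡ 0 (mod 7) and N ≡ 0 (mod 8), then by the Chinese remainder theorem N ≡ 0 (mod 56). Since 0 ≡ 0 (mod 14) and 14 ∣ 56, we get N ≡ 0 (mod 14).

(→) This fails: N = 42 gives 42 ≡ 0 (mod 14) but 42 ≡ 2 (mod 8), so the conjunction on the right does not hold.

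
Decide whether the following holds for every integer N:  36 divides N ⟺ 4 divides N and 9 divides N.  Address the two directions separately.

Forward direction. If 36 ∣ N, write N = 36q. Since 36 = 9·4, N = 4·(9q), so 4 ∣ N; and since 36 = 4·9, N = 9·(4q), so 9 ∣ N.

Converse. Suppose 4 ∣ N and 9 ∣ N. Any common multiple of 4 and 9 is a multiple of their lcm; here gcd(4, 9) = 1, so lcm(4, 9) = 4·9 = 36, so 36 ∣ N.

Both directions hold.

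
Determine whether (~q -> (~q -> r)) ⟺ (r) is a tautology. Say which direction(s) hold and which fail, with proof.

Only the converse holds.

[⇒] This fails. Under r = F, q = T, the left side is true but the right side is false.

[⇐] Assume the antecedent. If r is true, ~q -> (~q -> r) reduces to true regardless of the other variables. If r is false, the antecedent cannot hold. Either way ~q -> (~q -> r) holds.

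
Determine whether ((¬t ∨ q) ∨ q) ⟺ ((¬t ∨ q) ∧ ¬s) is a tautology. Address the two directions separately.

Only the reverse direction holds.

(⟹) This fails. Under t = F, s = T, q = F, the left side is true but the right side is false.

(⟸) Assume the antecedent. If t is true, the antecedent forces (t = T, s = F, q = T), and (¬t ∨ q) ∨ q holds there. If t is false, (¬t ∨ q) ∨ q reduces to true regardless of the other variables. Either way (¬t ∨ q) ∨ q holds.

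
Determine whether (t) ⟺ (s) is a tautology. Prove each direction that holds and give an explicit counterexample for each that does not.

Both directions fail.

(→) This fails. Under t = T, s = F, the left side is true but the right side is false.

(←) This fails. Under t = F, s = T, the left side is false but the right side is true.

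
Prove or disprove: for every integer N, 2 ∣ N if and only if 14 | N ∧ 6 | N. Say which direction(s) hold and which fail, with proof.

Not equivalent: only (⇐) holds.

[⇐] Suppose 14 ∣ N and 6 ∣ N. Any common multiple of 14 and 6 is a multiple of their lcm; here lcm(14, 6) = 14·6/gcd(14, 6) = 84/2 = 42, so 42 ∣ N. Since 2 ∣ 42, it follows that 2 ∣ N.

[⇒] This fails: take N = 2. Certainly 2 ∣ 2, but 14 ∤ 2.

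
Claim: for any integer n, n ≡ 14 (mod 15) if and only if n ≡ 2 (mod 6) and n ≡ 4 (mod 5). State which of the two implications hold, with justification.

The forward direction fails; the converse holds.

Forward direction. This fails: n = 29 gives 29 ≡ 14 (mod 15) but 29 ≡ 5 (mod 6), so the conjunction on the right does not hold.

Converse. If n ≡ 2 (mod 6) and n ≡ 4 (mod 5), then by the Chinese remainder theorem n ≡ 14 (mod 30). Since 14 ≡ 14 (mod 15) and 15 ∣ 30, we get n ≡ 14 (mod 15).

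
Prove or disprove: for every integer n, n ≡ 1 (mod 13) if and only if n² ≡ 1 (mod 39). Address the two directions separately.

Neither direction holds.

[⇒] This fails: take n = 27. Then 27 ≡ 1 (mod 13), but 27² = 729 ≡ 27 (mod 39), not 1.

[⇐] This fails: take n = 25. Then 25² = 625 ≡ 1 (mod 39), yet 25 ≡ 12 (mod 13), not 1.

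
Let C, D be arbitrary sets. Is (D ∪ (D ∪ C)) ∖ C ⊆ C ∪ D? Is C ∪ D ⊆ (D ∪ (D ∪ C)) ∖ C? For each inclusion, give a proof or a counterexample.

The sets are not equal: only the forward inclusion holds.

(⊆) Let x ∈ (D ∪ (D ∪ C)) ∖ C. Then x ∈ D and x ∉ C, from which x ∈ C ∪ D.

(⊇) This inclusion fails. Take C = {1}, D = ∅; then 1 ∈ C ∪ D but 1 ∉ (D ∪ (D ∪ C)) ∖ C.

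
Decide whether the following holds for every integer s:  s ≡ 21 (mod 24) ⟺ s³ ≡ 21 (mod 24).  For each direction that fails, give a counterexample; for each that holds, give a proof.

The biconditional holds.

[⇒] Suppose s ≡ 21 (mod 24). Write s = 24j + 21. Then (24j + 21)³ = 13824j³ + 36288j² + 31752j + 9261 = 24(576j³ + 1512j² + 1323j + 385) + 21, so s³ ≡ 21 (mod 24).

[⇐] Conversely, suppose s³ ≡ 21 (mod 24). The only residue r in {0, …, 23} with r³ ≡ 21 (mod 24) is r = 21, so s ≡ 21 (mod 24).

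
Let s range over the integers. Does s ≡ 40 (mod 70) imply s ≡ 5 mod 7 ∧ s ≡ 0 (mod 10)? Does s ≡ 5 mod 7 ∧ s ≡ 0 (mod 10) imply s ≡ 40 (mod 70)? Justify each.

Both directions hold.

[⇒] Suppose s ≡ 40 (mod 70); write s = 70j + 40. Since 7 ∣ 70, reducing mod 7 gives s ≡ 40 ≡ 5 (mod 7); since 10 ∣ 70, reducing mod 10 gives s ≡ 40 ≡ 0 (mod 10).

[⇐] Conversely, if s ≡ 5 (mod 7) and s ≡ 0 (mod 10), then by the Chinese remainder theorem s ≡ 40 (mod 70). This is exactly s ≡ 40 (mod 70).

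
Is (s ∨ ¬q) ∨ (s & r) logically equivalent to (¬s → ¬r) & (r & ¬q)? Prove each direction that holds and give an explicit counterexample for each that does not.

(⇒) This fails. Under r = F, q = F, s = F, the left side is true but the right side is false.

(⇐) Assume the antecedent. If r is true, the antecedent forces (r = T, q = F, s = T), and (s ∨ ¬q) ∨ (s & r) holds there. If r is false, the antecedent cannot hold. Either way (s ∨ ¬q) ∨ (s & r) holds.

(⇒) fails; (⇐) holds.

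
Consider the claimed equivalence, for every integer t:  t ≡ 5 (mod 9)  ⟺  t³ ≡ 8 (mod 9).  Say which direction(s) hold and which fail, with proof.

[⇒] Suppose t ≡ 5 (mod 9). Write t = 9j + 5. Then (9j + 5)³ = 729j³ + 1215j² + 675j + 125 = 9(81j³ + 135j² + 75j + 13) + 8, so t³ ≡ 8 (mod 9).

[⇐] This fails: take t = 2. Then 2³ = 8 ≡ 8 (mod 9), yet 2 ≡ 2 (mod 9), not 5.

Only the forward direction holds.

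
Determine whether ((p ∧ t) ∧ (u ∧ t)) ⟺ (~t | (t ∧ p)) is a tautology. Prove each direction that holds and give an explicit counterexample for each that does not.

(⟹) Assume the antecedent. If u is true, the antecedent forces (u = T, t = T, p = T), and ~t | (t ∧ p) holds there. If u is false, the antecedent cannot hold. Either way ~t | (t ∧ p) holds.

(⟸) This fails. Under u = F, t = F, p = F, the left side is false but the right side is true.

Only the forward implication holds.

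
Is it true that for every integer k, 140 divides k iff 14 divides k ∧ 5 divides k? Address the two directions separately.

(⇒) holds; (⇐) fails.

[⇒] If 140 ∣ k, write k = 140q. Since 140 = 10·14, k = 14·(10q), so 14 ∣ k; and since 140 = 28·5, k = 5·(28q), so 5 ∣ k.

[⇐] This fails: take k = 70. Both 14 ∣ 70 and 5 ∣ 70, yet 70 is not a multiple of 140 (since 70 = 0·140 + 70), so 140 ∤ 70.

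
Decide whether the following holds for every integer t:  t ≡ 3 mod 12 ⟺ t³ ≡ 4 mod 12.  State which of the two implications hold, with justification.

(⇒) This fails: take t = 3. Then 3 ≡ 3 (mod 12), but 3³ = 27 ≡ 3 (mod 12), not 4.

(⇐) This fails: take t = 4. Then 4³ = 64 ≡ 4 (mod 12), yet 4 ≡ 4 (mod 12), not 3.

Both directions fail.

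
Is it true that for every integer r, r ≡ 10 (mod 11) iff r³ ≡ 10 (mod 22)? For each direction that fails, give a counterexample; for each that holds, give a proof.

Forward direction. This fails: take r = 21. Then 21 ≡ 10 (mod 11), but 21³ = 9261 ≡ 21 (mod 22), not 10.

Converse. The residues r modulo 22 with r³ ≡ 10 (mod 22) are exactly {10}, and each is ≡ 10 (mod 11).

Not equivalent: only (⇐) holds.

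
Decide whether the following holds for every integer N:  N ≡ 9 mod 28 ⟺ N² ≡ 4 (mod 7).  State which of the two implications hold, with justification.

(⇒) Suppose N ≡ 9 (mod 28). Then N² ≡ 9² = 81 (mod 28), and since 7 ∣ 28, also N² ≡ 4 (mod 7).

(⇐) This fails: take N = 2. Then 2² = 4 ≡ 4 (mod 7), yet 2 ≡ 2 (mod 28), not 9.

Only the forward direction holds.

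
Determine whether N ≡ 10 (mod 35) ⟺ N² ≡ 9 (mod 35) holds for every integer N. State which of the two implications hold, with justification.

Neither implication holds.

(⟹) This fails: take N = 10. Then 10 ≡ 10 (mod 35), but 10² = 100 ≡ 30 (mod 35), not 9.

(⟸) This fails: take N = 3. Then 3² = 9 ≡ 9 (mod 35), yet 3 ≡ 3 (mod 35), not 10.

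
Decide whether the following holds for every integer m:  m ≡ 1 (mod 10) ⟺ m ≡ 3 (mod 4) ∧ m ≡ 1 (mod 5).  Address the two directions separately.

(⇒) This fails: m = 1 gives 1 ≡ 1 (mod 10) but 1 ≡ 1 (mod 4), so the conjunction on the right does not hold.

(⇐) Conversely, if m ≡ 3 (mod 4) and m ≡ 1 (mod 5), then by the Chinese remainder theorem m ≡ 11 (mod 20). Since 11 ≡ 1 (mod 10) and 10 ∣ 20, we get m ≡ 1 (mod 10).

Not equivalent: only (⇐) holds.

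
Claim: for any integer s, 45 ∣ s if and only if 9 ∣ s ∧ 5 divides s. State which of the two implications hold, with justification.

The biconditional holds.

Forward direction. If 45 ∣ s, write s = 45q. Since 45 = 5·9, s = 9·(5q), so 9 ∣ s; and since 45 = 9·5, s = 5·(9q), so 5 ∣ s.

Converse. Suppose 9 ∣ s and 5 ∣ s. Any common multiple of 9 and 5 is a multiple of their lcm; here gcd(9, 5) = 1, so lcm(9, 5) = 9·5 = 45, so 45 ∣ s.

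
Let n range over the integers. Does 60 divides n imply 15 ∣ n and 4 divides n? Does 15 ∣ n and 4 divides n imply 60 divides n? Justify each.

The biconditional holds.

(⇒) If 60 ∣ n, write n = 60q. Since 60 = 4·15, n = 15·(4q), so 15 ∣ n; and since 60 = 15·4, n = 4·(15q), so 4 ∣ n.

(⇐) Suppose 15 ∣ n and 4 ∣ n. Any common multiple of 15 and 4 is a multiple of their lcm; here gcd(15, 4) = 1, so lcm(15, 4) = 15·4 = 60, so 60 ∣ n.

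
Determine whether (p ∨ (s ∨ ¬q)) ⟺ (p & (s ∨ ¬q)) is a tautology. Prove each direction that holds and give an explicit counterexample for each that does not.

Forward direction. This fails. Under s = F, p = F, q = F, the left side is true but the right side is false.

Converse. Assume the antecedent. If s is true, p ∨ (s ∨ ¬q) reduces to true regardless of the other variables. If s is false, the antecedent forces (s = F, p = T, q = F), and p ∨ (s ∨ ¬q) holds there. Either way p ∨ (s ∨ ¬q) holds.

Only the reverse direction holds.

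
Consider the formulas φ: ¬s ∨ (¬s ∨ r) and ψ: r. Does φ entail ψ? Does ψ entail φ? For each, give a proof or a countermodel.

[⇒] This fails. Under r = F, s = F, the left side is true but the right side is false.

[⇐] Assume the antecedent. If r is true, ¬s ∨ (¬s ∨ r) reduces to true regardless of the other variables. If r is false, the antecedent cannot hold. Either way ¬s ∨ (¬s ∨ r) holds.

(⇒) fails; (⇐) holds.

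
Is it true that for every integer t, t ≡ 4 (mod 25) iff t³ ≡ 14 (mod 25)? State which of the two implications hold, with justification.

(→) Suppose t ≡ 4 (mod 25). Write t = 25j + 4. Then (25j + 4)³ = 15625j³ + 7500j² + 1200j + 64 = 25(625j³ + 300j² + 48j + 2) + 14, so t³ ≡ 14 (mod 25).

(←) Conversely, suppose t³ ≡ 14 (mod 25). The only residue r in {0, …, 24} with r³ ≡ 14 (mod 25) is r = 4, so t ≡ 4 (mod 25).

Both implications hold.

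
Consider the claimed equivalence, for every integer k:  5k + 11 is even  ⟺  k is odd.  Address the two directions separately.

Both directions hold.

Converse. Suppose k is odd; write k = 2j + 1. Then 5k + 11 = 5·(2j + 1) + 11 = 2·5j + 16, which is even.

Forward direction. Suppose 5k + 11 is even. Since 5 is odd, 5k and k have the same parity, so 5k + 11 ≡ k + 11 (mod 2). As 11 is odd, 5k + 11 is even exactly when k is odd. Thus k is odd.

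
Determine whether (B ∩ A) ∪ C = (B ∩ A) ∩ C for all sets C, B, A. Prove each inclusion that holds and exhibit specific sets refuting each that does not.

Only the reverse inclusion holds.

Reverse inclusion. Let x ∈ (B ∩ A) ∩ C. Then x ∈ C ∩ B ∩ A, from which x ∈ (B ∩ A) ∪ C.

Forward inclusion. This inclusion fails. Take C = {1}, B = ∅, A = ∅; then 1 ∈ (B ∩ A) ∪ C but 1 ∉ (B ∩ A) ∩ C.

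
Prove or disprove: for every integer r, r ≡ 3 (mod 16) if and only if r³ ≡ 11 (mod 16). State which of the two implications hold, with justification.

[⇐] Suppose r³ ≡ 11 (mod 16). The only residue r in {0, …, 15} with r³ ≡ 11 (mod 16) is r = 3, so r ≡ 3 (mod 16).

[⇒] Suppose r ≡ 3 (mod 16). Write r = 16j + 3. Then (16j + 3)³ = 4096j³ + 2304j² + 432j + 27 = 16(256j³ + 144j² + 27j + 1) + 11, so r³ ≡ 11 (mod 16).

Both directions hold.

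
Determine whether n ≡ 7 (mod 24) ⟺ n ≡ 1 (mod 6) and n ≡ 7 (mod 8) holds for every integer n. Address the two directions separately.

(→) Suppose n ≡ 7 (mod 24); write n = 24j + 7. Since 6 ∣ 24, reducing mod 6 gives n ≡ 7 ≡ 1 (mod 6); since 8 ∣ 24, reducing mod 8 gives n ≡ 7 (mod 8).

(←) Conversely, if n ≡ 1 (mod 6) and n ≡ 7 (mod 8), then by the Chinese remainder theorem n ≡ 7 (mod 24). This is exactly n ≡ 7 (mod 24).

The biconditional holds.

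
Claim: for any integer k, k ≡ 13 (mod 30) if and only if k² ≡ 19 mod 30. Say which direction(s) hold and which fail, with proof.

(⟸) This fails: take k = 7. Then 7² = 49 ≡ 19 (mod 30), yet 7 ≡ 7 (mod 30), not 13.

(⟹) Suppose k ≡ 13 (mod 30). Write k = 30j + 13. Then (30j + 13)² = 900j² + 780j + 169 = 30(30j² + 26j + 5) + 19, so k² ≡ 19 (mod 30).

(⇒) holds; (⇐) fails.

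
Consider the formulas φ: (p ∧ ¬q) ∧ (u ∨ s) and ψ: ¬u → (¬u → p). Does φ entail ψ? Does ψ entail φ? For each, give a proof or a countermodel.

(⇒) holds; (⇐) fails.

(⇒) Assume the antecedent. If u is true, ¬u → (¬u → p) reduces to true regardless of the other variables. If u is false, the antecedent forces (u = F, s = T, q = F, p = T), and ¬u → (¬u → p) holds there. Either way ¬u → (¬u → p) holds.

(⇐) This fails. Under u = T, s = F, q = F, p = F, the left side is false but the right side is true.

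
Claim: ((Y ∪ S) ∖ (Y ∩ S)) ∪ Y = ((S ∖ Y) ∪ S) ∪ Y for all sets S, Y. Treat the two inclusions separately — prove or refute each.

Forward inclusion. Let x ∈ ((Y ∪ S) ∖ (Y ∩ S)) ∪ Y. Then either x ∈ S and x ∉ Y; or x ∈ Y and x ∉ S; or x ∈ S ∩ Y. In each case x ∈ ((S ∖ Y) ∪ S) ∪ Y, so ((Y ∪ S) ∖ (Y ∩ S)) ∪ Y ⊆ ((S ∖ Y) ∪ S) ∪ Y.

Reverse inclusion. Let x ∈ ((S ∖ Y) ∪ S) ∪ Y. Then either x ∈ S and x ∉ Y; or x ∈ Y and x ∉ S; or x ∈ S ∩ Y. In each case x ∈ ((Y ∪ S) ∖ (Y ∩ S)) ∪ Y, so ((S ∖ Y) ∪ S) ∪ Y ⊆ ((Y ∪ S) ∖ (Y ∩ S)) ∪ Y.

The two sets are equal.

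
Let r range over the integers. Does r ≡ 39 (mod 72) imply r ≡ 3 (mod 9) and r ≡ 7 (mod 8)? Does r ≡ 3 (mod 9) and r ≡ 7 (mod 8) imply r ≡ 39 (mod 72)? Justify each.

Both implications hold.

(⟹) Suppose r ≡ 39 (mod 72); write r = 72j + 39. Since 9 ∣ 72, reducing mod 9 gives r ≡ 39 ≡ 3 (mod 9); since 8 ∣ 72, reducing mod 8 gives r ≡ 39 ≡ 7 (mod 8).

(⟸) Conversely, if r ≡ 3 (mod 9) and r ≡ 7 (mod 8), then by the Chinese remainder theorem r ≡ 39 (mod 72). This is exactly r ≡ 39 (mod 72).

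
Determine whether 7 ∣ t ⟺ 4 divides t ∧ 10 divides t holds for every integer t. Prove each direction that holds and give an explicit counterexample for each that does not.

(⟹) This fails: take t = 7. Certainly 7 ∣ 7, but 4 ∤ 7.

(⟸) This fails: take t = 20. Both 4 ∣ 20 and 10 ∣ 20, yet 20 is not a multiple of 7 (since 20 = 2·7 + 6), so 7 ∤ 20.

(⇒) fails and (⇐) fails.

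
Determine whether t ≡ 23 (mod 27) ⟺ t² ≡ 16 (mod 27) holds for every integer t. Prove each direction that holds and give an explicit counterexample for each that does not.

(⟹) Suppose t ≡ 23 (mod 27). Write t = 27j + 23. Then (27j + 23)² = 729j² + 1242j + 529 = 27(27j² + 46j + 19) + 16, so t² ≡ 16 (mod 27).

(⟸) This fails: take t = 4. Then 4² = 16 ≡ 16 (mod 27), yet 4 ≡ 4 (mod 27), not 23.

(⇒) holds; (⇐) fails.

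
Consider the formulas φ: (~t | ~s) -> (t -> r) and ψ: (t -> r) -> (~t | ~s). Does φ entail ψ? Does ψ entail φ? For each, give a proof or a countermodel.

Both directions fail.

Forward direction. This fails. Under s = T, r = T, t = T, the left side is true but the right side is false.

Converse. This fails. Under s = F, r = F, t = T, the left side is false but the right side is true.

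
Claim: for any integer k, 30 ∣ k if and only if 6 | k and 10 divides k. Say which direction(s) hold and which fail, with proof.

Both directions hold.

Converse. Suppose 6 ∣ k and 10 ∣ k. Any common multiple of 6 and 10 is a multiple of their lcm; here lcm(6, 10) = 6·10/gcd(6, 10) = 60/2 = 30, so 30 ∣ k.

Forward direction. If 30 ∣ k, write k = 30q. Since 30 = 5·6, k = 6·(5q), so 6 ∣ k; and since 30 = 3·10, k = 10·(3q), so 10 ∣ k.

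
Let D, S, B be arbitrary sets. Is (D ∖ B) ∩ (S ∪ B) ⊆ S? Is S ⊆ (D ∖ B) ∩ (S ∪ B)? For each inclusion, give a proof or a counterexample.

The sets are not equal: only the forward inclusion holds.

(⟹) Let x ∈ (D ∖ B) ∩ (S ∪ B). Then x ∈ D ∩ S and x ∉ B, from which x ∈ S.

(⟸) This inclusion fails. Take D = ∅, S = {1}, B = ∅; then 1 ∈ S but 1 ∉ (D ∖ B) ∩ (S ∪ B).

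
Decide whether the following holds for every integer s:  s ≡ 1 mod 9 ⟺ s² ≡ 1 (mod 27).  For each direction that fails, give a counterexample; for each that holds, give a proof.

(⇒) This fails: take s = 10. Then 10 ≡ 1 (mod 9), but 10² = 100 ≡ 19 (mod 27), not 1.

(⇐) This fails: take s = 26. Then 26² = 676 ≡ 1 (mod 27), yet 26 ≡ 8 (mod 9), not 1.

Both directions fail.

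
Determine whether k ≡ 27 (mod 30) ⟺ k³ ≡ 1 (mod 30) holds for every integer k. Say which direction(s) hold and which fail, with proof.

(⟹) This fails: take k = 27. Then 27 ≡ 27 (mod 30), but 27³ = 19683 ≡ 3 (mod 30), not 1.

(⟸) This fails: take k = 1. Then 1³ = 1 ≡ 1 (mod 30), yet 1 ≡ 1 (mod 30), not 27.

Both directions fail.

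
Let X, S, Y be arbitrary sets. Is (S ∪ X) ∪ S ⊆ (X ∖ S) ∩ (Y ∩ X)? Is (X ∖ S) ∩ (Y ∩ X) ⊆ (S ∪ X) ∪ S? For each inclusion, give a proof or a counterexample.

(⊆) fails; (⊇) holds.

(⊆) This inclusion fails. Take X = {1}, S = ∅, Y = ∅; then 1 ∈ (S ∪ X) ∪ S but 1 ∉ (X ∖ S) ∩ (Y ∩ X).

(⊇) Let x ∈ (X ∖ S) ∩ (Y ∩ X). Then x ∈ X ∩ Y and x ∉ S, from which x ∈ (S ∪ X) ∪ S.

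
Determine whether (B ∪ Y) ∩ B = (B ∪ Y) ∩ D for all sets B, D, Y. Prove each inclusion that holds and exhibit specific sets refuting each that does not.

(⟹) This inclusion fails. Take B = {1}, D = ∅, Y = ∅; then 1 ∈ (B ∪ Y) ∩ B but 1 ∉ (B ∪ Y) ∩ D.

(⟸) This inclusion fails. Take B = ∅, D = {1}, Y = {1}; then 1 ∈ (B ∪ Y) ∩ D but 1 ∉ (B ∪ Y) ∩ B.

Both inclusions fail.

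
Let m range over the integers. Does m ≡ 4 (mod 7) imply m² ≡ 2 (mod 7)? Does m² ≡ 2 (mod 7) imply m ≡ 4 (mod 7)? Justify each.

(⇒) holds; (⇐) fails.

(⟸) This fails: take m = 3. Then 3² = 9 ≡ 2 (mod 7), yet 3 ≡ 3 (mod 7), not 4.

(⟹) Suppose m ≡ 4 (mod 7). Write m = 7j + 4. Then (7j + 4)² = 49j² + 56j + 16 = 7(7j² + 8j + 2) + 2, so m² ≡ 2 (mod 7).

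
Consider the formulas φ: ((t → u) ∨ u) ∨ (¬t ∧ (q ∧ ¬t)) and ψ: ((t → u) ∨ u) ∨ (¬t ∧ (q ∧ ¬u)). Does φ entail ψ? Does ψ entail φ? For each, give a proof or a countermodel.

Forward direction. Assume the antecedent. If u is true, the consequent reduces to true regardless of the other variables. If u is false, the antecedent forces (q = F, u = F, t = F) or (q = T, u = F, t = F), and the consequent holds there. Either way the consequent holds.

Converse. Assume the antecedent. If u is true, the consequent reduces to true regardless of the other variables. If u is false, the antecedent forces (q = F, u = F, t = F) or (q = T, u = F, t = F), and the consequent holds there. Either way the consequent holds.

Both directions hold; the statement is true.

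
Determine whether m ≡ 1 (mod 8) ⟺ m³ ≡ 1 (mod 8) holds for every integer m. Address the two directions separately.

Both directions hold.

(→) Suppose m ≡ 1 (mod 8). Write m = 8j + 1. Then (8j + 1)³ = 512j³ + 192j² + 24j + 1 = 8(64j³ + 24j² + 3j) + 1, so m³ ≡ 1 (mod 8).

(←) For the converse, argue contrapositively. If m ≢ 1 (mod 8), then m is congruent to one of 0, 2, 3, 4, 5, 6, 7 modulo 8, and these give m³ ≡ 0, 0, 3, 0, 5, 0, 7 respectively — never 1.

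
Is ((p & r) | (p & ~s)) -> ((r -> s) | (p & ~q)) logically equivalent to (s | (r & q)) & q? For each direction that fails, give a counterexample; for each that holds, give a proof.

(⇒) This fails. Under p = F, q = F, s = F, r = F, the left side is true but the right side is false.

(⇐) This fails. Under p = T, q = T, s = F, r = T, the left side is false but the right side is true.

(⇒) fails and (⇐) fails.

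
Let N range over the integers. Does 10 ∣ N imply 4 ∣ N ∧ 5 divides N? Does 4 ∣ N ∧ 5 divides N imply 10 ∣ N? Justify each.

(←) Suppose 4 ∣ N and 5 ∣ N. Any common multiple of 4 and 5 is a multiple of their lcm; here gcd(4, 5) = 1, so lcm(4, 5) = 4·5 = 20, so 20 ∣ N. Since 10 ∣ 20, it follows that 10 ∣ N.

(→) This fails: take N = 10. Certainly 10 ∣ 10, but 4 ∤ 10.

(⇒) fails; (⇐) holds.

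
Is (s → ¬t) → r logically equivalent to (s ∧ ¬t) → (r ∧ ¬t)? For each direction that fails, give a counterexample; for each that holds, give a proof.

The forward direction holds; the converse fails.

(←) This fails. Under r = F, t = F, s = F, the left side is false but the right side is true.

(→) Assume the antecedent. If r is true, (s ∧ ¬t) → (r ∧ ¬t) reduces to true regardless of the other variables. If r is false, the antecedent forces (r = F, t = T, s = T), and (s ∧ ¬t) → (r ∧ ¬t) holds there. Either way (s ∧ ¬t) → (r ∧ ¬t) holds.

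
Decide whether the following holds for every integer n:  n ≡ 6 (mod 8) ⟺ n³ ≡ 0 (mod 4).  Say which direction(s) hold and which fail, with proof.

(⇒) Suppose n ≡ 6 (mod 8). Then n³ ≡ 6³ = 216 (mod 8), and since 4 ∣ 8, also n³ ≡ 0 (mod 4).

(⇐) This fails: take n = 0. Then 0³ = 0 ≡ 0 (mod 4), yet 0 ≡ 0 (mod 8), not 6.

The forward direction holds; the converse fails.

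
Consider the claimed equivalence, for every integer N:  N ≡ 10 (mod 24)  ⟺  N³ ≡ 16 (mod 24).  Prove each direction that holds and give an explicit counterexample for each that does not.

(⇐) This fails: take N = 4. Then 4³ = 64 ≡ 16 (mod 24), yet 4 ≡ 4 (mod 24), not 10.

(⇒) Suppose N ≡ 10 (mod 24). Write N = 24j + 10. Then (24j + 10)³ = 13824j³ + 17280j² + 7200j + 1000 = 24(576j³ + 720j² + 300j + 41) + 16, so N³ ≡ 16 (mod 24).

Only the forward implication holds.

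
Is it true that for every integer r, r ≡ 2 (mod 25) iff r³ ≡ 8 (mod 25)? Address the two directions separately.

Both implications hold.

(→) Suppose r ≡ 2 (mod 25). Write r = 25j + 2. Then (25j + 2)³ = 15625j³ + 3750j² + 300j + 8 = 25(625j³ + 150j² + 12j) + 8, so r³ ≡ 8 (mod 25).

(←) Conversely, suppose r³ ≡ 8 (mod 25). The only residue r in {0, …, 24} with r³ ≡ 8 (mod 25) is r = 2, so r ≡ 2 (mod 25).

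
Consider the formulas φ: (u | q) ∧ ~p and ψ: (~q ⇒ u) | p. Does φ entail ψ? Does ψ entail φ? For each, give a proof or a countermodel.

[⇒] Assume the antecedent. If u is true, (~q ⇒ u) | p reduces to true regardless of the other variables. If u is false, the antecedent forces (p = F, u = F, q = T), and (~q ⇒ u) | p holds there. Either way (~q ⇒ u) | p holds.

[⇐] This fails. Under p = T, u = F, q = F, the left side is false but the right side is true.

Only the forward direction holds.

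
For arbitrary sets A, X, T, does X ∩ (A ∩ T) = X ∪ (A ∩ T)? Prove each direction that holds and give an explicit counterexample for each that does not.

(⊆) holds; (⊇) fails.

Forward inclusion. Let x ∈ X ∩ (A ∩ T). Then x ∈ A ∩ X ∩ T, from which x ∈ X ∪ (A ∩ T).

Reverse inclusion. This inclusion fails. Take A = ∅, X = {1}, T = ∅; then 1 ∈ X ∪ (A ∩ T) but 1 ∉ X ∩ (A ∩ T).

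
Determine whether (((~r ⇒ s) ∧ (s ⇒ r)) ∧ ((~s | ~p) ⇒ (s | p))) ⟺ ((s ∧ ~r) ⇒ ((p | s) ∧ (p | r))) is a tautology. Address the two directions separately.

(⇒) holds; (⇐) fails.

(⇒) Assume the antecedent. If s is true, the antecedent forces (s = T, p = F, r = T) or (s = T, p = T, r = T), and (s ∧ ~r) ⇒ ((p | s) ∧ (p | r)) holds there. If s is false, (s ∧ ~r) ⇒ ((p | s) ∧ (p | r)) reduces to true regardless of the other variables. Either way (s ∧ ~r) ⇒ ((p | s) ∧ (p | r)) holds.

(⇐) This fails. Under s = F, p = F, r = F, the left side is false but the right side is true.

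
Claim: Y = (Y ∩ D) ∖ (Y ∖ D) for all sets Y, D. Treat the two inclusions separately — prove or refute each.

(⊆) This inclusion fails. Take Y = {1}, D = ∅; then 1 ∈ Y but 1 ∉ (Y ∩ D) ∖ (Y ∖ D).

(⊇) Let x ∈ (Y ∩ D) ∖ (Y ∖ D). Then x ∈ Y ∩ D, from which x ∈ Y.

The sets are not equal: only the reverse inclusion holds.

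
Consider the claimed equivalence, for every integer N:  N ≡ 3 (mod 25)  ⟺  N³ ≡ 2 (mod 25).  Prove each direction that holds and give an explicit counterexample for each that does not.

Equivalent; both directions hold.

(⇒) Suppose N ≡ 3 (mod 25). Write N = 25j + 3. Then (25j + 3)³ = 15625j³ + 5625j² + 675j + 27 = 25(625j³ + 225j² + 27j + 1) + 2, so N³ ≡ 2 (mod 25).

(⇐) Conversely, suppose N³ ≡ 2 (mod 25). The only residue r in {0, …, 24} with r³ ≡ 2 (mod 25) is r = 3, so N ≡ 3 (mod 25).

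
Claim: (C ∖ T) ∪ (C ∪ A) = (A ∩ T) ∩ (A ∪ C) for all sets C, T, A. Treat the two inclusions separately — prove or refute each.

The sets are not equal: only the reverse inclusion holds.

(⊆) This inclusion fails. Take C = {1}, T = ∅, A = ∅; then 1 ∈ (C ∖ T) ∪ (C ∪ A) but 1 ∉ (A ∩ T) ∩ (A ∪ C).

(⊇) Let x ∈ (A ∩ T) ∩ (A ∪ C). Then either x ∈ T ∩ A and x ∉ C; or x ∈ C ∩ T ∩ A. In each case x ∈ (C ∖ T) ∪ (C ∪ A), so (A ∩ T) ∩ (A ∪ C) ⊆ (C ∖ T) ∪ (C ∪ A).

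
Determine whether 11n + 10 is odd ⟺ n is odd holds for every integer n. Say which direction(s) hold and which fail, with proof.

Both implications hold.

Forward direction. Suppose 11n + 10 is odd. Since 11 is odd, 11n and n have the same parity, so 11n + 10 ≡ n + 10 (mod 2). As 10 is even, 11n + 10 is odd exactly when n is odd. Thus n is odd.

Converse. Suppose n is odd; write n = 2j + 1. Then 11n + 10 = 11·(2j + 1) + 10 = 2·11j + 21, which is odd.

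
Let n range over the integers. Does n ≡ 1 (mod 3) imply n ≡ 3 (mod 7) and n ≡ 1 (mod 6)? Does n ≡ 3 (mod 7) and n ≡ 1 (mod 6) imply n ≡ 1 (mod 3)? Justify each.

(⇒) fails; (⇐) holds.

Forward direction. This fails: n = 1 gives 1 ≡ 1 (mod 3) but 1 ≡ 1 (mod 7), so the conjunction on the right does not hold.

Converse. If n ≡ 3 (mod 7) and n ≡ 1 (mod 6), then by the Chinese remainder theorem n ≡ 31 (mod 42). Since 31 ≡ 1 (mod 3) and 3 ∣ 42, we get n ≡ 1 (mod 3).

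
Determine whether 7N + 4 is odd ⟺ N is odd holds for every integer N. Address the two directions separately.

Both directions hold; the statement is true.

(⟹) Suppose 7N + 4 is odd. Since 7 is odd, 7N and N have the same parity, so 7N + 4 ≡ N + 4 (mod 2). As 4 is even, 7N + 4 is odd exactly when N is odd. Thus N is odd.

(⟸) Conversely, suppose N is odd; write N = 2j + 1. Then 7N + 4 = 7·(2j + 1) + 4 = 2·7j + 11, which is odd.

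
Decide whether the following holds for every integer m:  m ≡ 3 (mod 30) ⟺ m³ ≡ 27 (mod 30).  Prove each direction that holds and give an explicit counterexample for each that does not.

(⟹) Suppose m ≡ 3 (mod 30). Write m = 30j + 3. Then (30j + 3)³ = 27000j³ + 8100j² + 810j + 27 = 30(900j³ + 270j² + 27j) + 27, so m³ ≡ 27 (mod 30).

(⟸) Conversely, suppose m³ ≡ 27 (mod 30). The only residue r in {0, …, 29} with r³ ≡ 27 (mod 30) is r = 3, so m ≡ 3 (mod 30).

Both directions hold.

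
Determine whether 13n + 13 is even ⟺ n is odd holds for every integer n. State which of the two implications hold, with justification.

(→) Suppose 13n + 13 is even. Since 13 is odd, 13n and n have the same parity, so 13n + 13 ≡ n + 13 (mod 2). As 13 is odd, 13n + 13 is even exactly when n is odd. Thus n is odd.

(←) Conversely, suppose n is odd; write n = 2j + 1. Then 13n + 13 = 13·(2j + 1) + 13 = 2·13j + 26, which is even.

The biconditional holds.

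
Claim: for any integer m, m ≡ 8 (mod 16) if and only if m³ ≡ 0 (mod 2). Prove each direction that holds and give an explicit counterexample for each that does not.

(⇒) holds; (⇐) fails.

(⇐) This fails: take m = 0. Then 0³ = 0 ≡ 0 (mod 2), yet 0 ≡ 0 (mod 16), not 8.

(⇒) Suppose m ≡ 8 (mod 16). Then m³ ≡ 8³ = 512 (mod 16), and since 2 ∣ 16, also m³ ≡ 0 (mod 2).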